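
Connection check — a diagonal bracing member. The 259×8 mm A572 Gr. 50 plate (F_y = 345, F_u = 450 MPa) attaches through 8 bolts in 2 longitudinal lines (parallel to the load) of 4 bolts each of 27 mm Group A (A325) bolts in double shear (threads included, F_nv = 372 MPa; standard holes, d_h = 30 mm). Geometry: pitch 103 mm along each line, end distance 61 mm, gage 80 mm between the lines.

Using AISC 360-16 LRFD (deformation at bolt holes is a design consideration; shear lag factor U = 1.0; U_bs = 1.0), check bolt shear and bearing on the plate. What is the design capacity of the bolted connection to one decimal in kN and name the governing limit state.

Bolt shear: A_b = π(27)²/4 = 572.56 mm². φR_n = 0.75 × 372 × 572.56 × 8 × 2 = 2555.9 kN.
Bearing (8 mm plate, F_u = 450 MPa): end bolts L_c = 61 − 30/2 = 46, R_n = min(1.2×46×8×450, 2.4×27×8×450) = 198.72 kN/bolt; interior L_c = 103 − 30 = 73, R_n = 233.28 kN/bolt. φR_n = 0.75 × (2×198.72 + 6×233.28) = 1347.8 kN.
Governing: min(2555.9, 1347.8) = 1347.8 kN → bearing.

1347.8 kN (bearing governs)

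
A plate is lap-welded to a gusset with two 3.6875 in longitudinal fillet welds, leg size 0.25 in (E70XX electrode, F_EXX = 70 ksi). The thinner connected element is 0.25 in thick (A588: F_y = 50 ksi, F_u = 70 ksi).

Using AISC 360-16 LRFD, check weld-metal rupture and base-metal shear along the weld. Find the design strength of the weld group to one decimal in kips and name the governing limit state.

Weld metal: throat = 0.707×0.25 = 0.17675 in, L = 2×3.6875 = 7.375 in. φR_n = 0.75 × 0.6 × 70 × 0.17675 × 7.375 = 41.1 kips.
Base metal shear (0.25 in plate): yield φR_n = 1.0×0.6×50×0.25×7.375 = 55.3 kips; rupture φR_n = 0.75×0.6×70×0.25×7.375 = 58.1 kips; take 55.3 kips (yield).
Governing: min(41.1, 55.3) = 41.1 kips → weld metal.

41.1 kips (weld metal governs)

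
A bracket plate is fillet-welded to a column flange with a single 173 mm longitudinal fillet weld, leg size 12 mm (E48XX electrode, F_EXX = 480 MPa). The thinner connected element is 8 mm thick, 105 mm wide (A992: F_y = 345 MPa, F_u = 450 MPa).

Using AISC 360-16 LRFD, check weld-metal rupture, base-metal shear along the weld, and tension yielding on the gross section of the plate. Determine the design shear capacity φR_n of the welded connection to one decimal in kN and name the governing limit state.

Weld metal: throat = 0.707×12 = 8.484 mm, L = 173 mm. φR_n = 0.75 × 0.6 × 480 × 8.484 × 173 = 317.0 kN.
Base metal shear (8 mm plate): yield φR_n = 1.0×0.6×345×8×173 = 286.5 kN; rupture φR_n = 0.75×0.6×450×8×173 = 280.3 kN; take 280.3 kN (rupture).
Tension yield (gross): A_g = 105×8 = 840 mm². φR_n = 0.90 × 345 × 840 = 260.8 kN.
Governing: min(317.0, 280.3, 260.8) = 260.8 kN → gross-section yield.

260.8 kN (gross-section yield governs)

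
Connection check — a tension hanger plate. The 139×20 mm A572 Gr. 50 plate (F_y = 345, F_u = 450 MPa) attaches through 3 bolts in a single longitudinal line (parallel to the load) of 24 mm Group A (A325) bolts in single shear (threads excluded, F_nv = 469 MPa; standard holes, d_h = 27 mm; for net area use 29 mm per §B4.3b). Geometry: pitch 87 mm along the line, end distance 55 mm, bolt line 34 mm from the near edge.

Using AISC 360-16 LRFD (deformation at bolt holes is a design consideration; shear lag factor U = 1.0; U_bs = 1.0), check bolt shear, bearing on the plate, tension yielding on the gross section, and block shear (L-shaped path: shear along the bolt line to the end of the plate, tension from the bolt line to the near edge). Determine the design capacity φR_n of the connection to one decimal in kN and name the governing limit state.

Bolt shear: A_b = π(24)²/4 = 452.39 mm². φR_n = 0.75 × 469 × 452.39 × 3 × 1 = 477.4 kN.
Bearing (20 mm plate, F_u = 450 MPa): end bolts L_c = 55 − 27/2 = 41.5, R_n = min(1.2×41.5×20×450, 2.4×24×20×450) = 448.2 kN/bolt; interior L_c = 87 − 27 = 60, R_n = 518.4 kN/bolt. φR_n = 0.75 × (1×448.2 + 2×518.4) = 1113.8 kN.
Tension yield (gross): A_g = 139×20 = 2780 mm². φR_n = 0.90 × 345 × 2780 = 863.2 kN.
Block shear: shear path 1×[55+2×87] = 1×229 mm, A_gv = 4580, A_nv = 1×(229 − 2.5×29)×20 = 3130 mm²; tension to near edge: (34 − 0.5×29)×20 = 390 mm². R_n = min(0.6×450×3130, 0.6×345×4580) + 1.0×450×390 = min(845.1, 948.06) + 175.5 = 1020.6 kN. φR_n = 0.75 × 1020.6 = 765.5 kN.
Governing: min(477.4, 1113.8, 863.2, 765.5) = 477.4 kN → bolt shear.

477.4 kN (bolt shear governs)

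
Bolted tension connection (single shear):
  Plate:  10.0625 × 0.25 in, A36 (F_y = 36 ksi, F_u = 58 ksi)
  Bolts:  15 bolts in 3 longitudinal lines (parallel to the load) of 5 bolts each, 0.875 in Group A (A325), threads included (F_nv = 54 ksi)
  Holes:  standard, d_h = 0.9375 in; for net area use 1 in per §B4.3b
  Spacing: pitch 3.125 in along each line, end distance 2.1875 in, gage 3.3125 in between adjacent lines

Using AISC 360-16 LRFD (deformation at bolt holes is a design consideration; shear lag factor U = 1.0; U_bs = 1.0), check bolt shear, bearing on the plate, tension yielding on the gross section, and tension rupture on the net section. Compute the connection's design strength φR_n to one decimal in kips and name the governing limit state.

76.8 kips (net-section rupture governs)

Bolt shear: A_b = π(0.875)²/4 = 0.60132 in². φR_n = 0.75 × 54 × 0.60132 × 15 × 1 = 365.3 kips.
Bearing (0.25 in plate, F_u = 58 ksi): end bolts L_c = 2.1875 − 0.9375/2 = 1.71875, R_n = min(1.2×1.71875×0.25×58, 2.4×0.875×0.25×58) = 29.906 kips/bolt; interior L_c = 3.125 − 0.9375 = 2.1875, R_n = 30.45 kips/bolt. φR_n = 0.75 × (3×29.906 + 12×30.45) = 341.3 kips.
Tension yield (gross): A_g = 10.0625×0.25 = 2.5156 in². φR_n = 0.90 × 36 × 2.5156 = 81.5 kips.
Tension rupture (net): A_n = (10.0625 − 3×1)×0.25 = 1.7656 in² (U = 1.0, A_e = A_n). φR_n = 0.75 × 58 × 1.7656 = 76.8 kips.
Governing: min(365.3, 341.3, 81.5, 76.8) = 76.8 kips → net-section rupture.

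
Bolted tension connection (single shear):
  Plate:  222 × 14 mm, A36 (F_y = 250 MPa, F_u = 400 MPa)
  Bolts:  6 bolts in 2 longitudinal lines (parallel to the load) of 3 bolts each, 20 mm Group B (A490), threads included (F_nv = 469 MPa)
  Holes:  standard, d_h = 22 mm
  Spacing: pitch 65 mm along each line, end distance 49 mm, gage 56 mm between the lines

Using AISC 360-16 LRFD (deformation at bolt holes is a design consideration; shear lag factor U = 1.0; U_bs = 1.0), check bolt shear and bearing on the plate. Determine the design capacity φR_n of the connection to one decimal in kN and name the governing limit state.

Bolt shear: A_b = π(20)²/4 = 314.16 mm². φR_n = 0.75 × 469 × 314.16 × 6 × 1 = 663.0 kN.
Bearing (14 mm plate, F_u = 400 MPa): end bolts L_c = 49 − 22/2 = 38, R_n = min(1.2×38×14×400, 2.4×20×14×400) = 255.36 kN/bolt; interior L_c = 65 − 22 = 43, R_n = 268.8 kN/bolt. φR_n = 0.75 × (2×255.36 + 4×268.8) = 1189.4 kN.
Governing: min(663.0, 1189.4) = 663.0 kN → bolt shear.

663.0 kN (bolt shear governs)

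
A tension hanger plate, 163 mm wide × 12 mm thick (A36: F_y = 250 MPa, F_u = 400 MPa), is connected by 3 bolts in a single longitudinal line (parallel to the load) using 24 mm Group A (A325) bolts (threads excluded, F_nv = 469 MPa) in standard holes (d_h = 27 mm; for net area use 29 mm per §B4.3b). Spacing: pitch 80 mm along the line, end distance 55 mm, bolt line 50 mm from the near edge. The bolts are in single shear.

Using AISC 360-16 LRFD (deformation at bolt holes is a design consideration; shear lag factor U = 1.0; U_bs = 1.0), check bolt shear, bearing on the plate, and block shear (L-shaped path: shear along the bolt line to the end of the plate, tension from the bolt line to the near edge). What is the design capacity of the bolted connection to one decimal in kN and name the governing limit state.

418.1 kN (block shear governs)

Bolt shear: A_b = π(24)²/4 = 452.39 mm². φR_n = 0.75 × 469 × 452.39 × 3 × 1 = 477.4 kN.
Bearing (12 mm plate, F_u = 400 MPa): end bolts L_c = 55 − 27/2 = 41.5, R_n = min(1.2×41.5×12×400, 2.4×24×12×400) = 239.04 kN/bolt; interior L_c = 80 − 27 = 53, R_n = 276.48 kN/bolt. φR_n = 0.75 × (1×239.04 + 2×276.48) = 594.0 kN.
Block shear: shear path 1×[55+2×80] = 1×215 mm, A_gv = 2580, A_nv = 1×(215 − 2.5×29)×12 = 1710 mm²; tension to near edge: (50 − 0.5×29)×12 = 426 mm². R_n = min(0.6×400×1710, 0.6×250×2580) + 1.0×400×426 = min(410.4, 387) + 170.4 = 557.4 kN. φR_n = 0.75 × 557.4 = 418.1 kN.
Governing: min(477.4, 594.0, 418.1) = 418.1 kN → block shear.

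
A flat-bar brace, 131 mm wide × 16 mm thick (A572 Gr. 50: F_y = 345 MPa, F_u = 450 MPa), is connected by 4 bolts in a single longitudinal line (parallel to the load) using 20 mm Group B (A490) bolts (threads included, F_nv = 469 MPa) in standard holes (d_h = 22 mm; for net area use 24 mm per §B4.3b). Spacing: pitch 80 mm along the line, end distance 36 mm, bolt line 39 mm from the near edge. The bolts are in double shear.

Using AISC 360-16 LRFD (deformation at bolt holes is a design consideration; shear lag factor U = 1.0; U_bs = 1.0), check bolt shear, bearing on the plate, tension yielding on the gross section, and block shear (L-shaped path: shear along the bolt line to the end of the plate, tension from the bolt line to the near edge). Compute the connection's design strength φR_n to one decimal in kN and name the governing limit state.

650.8 kN (gross-section yield governs)

Bolt shear: A_b = π(20)²/4 = 314.16 mm². φR_n = 0.75 × 469 × 314.16 × 4 × 2 = 884.0 kN.
Bearing (16 mm plate, F_u = 450 MPa): end bolts L_c = 36 − 22/2 = 25, R_n = min(1.2×25×16×450, 2.4×20×16×450) = 216 kN/bolt; interior L_c = 80 − 22 = 58, R_n = 345.6 kN/bolt. φR_n = 0.75 × (1×216 + 3×345.6) = 939.6 kN.
Tension yield (gross): A_g = 131×16 = 2096 mm². φR_n = 0.90 × 345 × 2096 = 650.8 kN.
Block shear: shear path 1×[36+3×80] = 1×276 mm, A_gv = 4416, A_nv = 1×(276 − 3.5×24)×16 = 3072 mm²; tension to near edge: (39 − 0.5×24)×16 = 432 mm². R_n = min(0.6×450×3072, 0.6×345×4416) + 1.0×450×432 = min(829.44, 914.11) + 194.4 = 1023.8 kN. φR_n = 0.75 × 1023.8 = 767.9 kN.
Governing: min(884.0, 939.6, 650.8, 767.9) = 650.8 kN → gross-section yield.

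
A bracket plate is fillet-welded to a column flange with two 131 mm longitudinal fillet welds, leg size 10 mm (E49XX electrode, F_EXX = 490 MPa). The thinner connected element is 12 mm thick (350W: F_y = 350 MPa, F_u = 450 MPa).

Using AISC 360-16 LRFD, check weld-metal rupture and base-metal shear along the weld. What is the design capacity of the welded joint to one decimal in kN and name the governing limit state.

Weld metal: throat = 0.707×10 = 7.07 mm, L = 2×131 = 262 mm. φR_n = 0.75 × 0.6 × 490 × 7.07 × 262 = 408.4 kN.
Base metal shear (12 mm plate): yield φR_n = 1.0×0.6×350×12×262 = 660.2 kN; rupture φR_n = 0.75×0.6×450×12×262 = 636.7 kN; take 636.7 kN (rupture).
Governing: min(408.4, 636.7) = 408.4 kN → weld metal.

408.4 kN (weld metal governs)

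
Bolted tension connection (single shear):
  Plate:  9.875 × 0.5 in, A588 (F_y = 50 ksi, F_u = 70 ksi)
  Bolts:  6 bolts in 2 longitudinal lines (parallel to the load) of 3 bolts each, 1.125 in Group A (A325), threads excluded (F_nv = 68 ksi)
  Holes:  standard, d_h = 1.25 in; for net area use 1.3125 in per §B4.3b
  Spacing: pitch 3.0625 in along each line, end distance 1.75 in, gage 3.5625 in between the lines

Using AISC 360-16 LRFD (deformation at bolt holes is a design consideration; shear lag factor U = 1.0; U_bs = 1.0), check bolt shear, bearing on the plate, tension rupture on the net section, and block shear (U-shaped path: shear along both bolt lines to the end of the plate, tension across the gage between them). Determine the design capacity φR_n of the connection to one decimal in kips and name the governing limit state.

190.3 kips (net-section rupture governs)

Bolt shear: A_b = π(1.125)²/4 = 0.99402 in². φR_n = 0.75 × 68 × 0.99402 × 6 × 1 = 304.2 kips.
Bearing (0.5 in plate, F_u = 70 ksi): end bolts L_c = 1.75 − 1.25/2 = 1.125, R_n = min(1.2×1.125×0.5×70, 2.4×1.125×0.5×70) = 47.25 kips/bolt; interior L_c = 3.0625 − 1.25 = 1.8125, R_n = 76.125 kips/bolt. φR_n = 0.75 × (2×47.25 + 4×76.125) = 299.3 kips.
Tension rupture (net): A_n = (9.875 − 2×1.3125)×0.5 = 3.625 in² (U = 1.0, A_e = A_n). φR_n = 0.75 × 70 × 3.625 = 190.3 kips.
Block shear: shear path 2×[1.75+2×3.0625] = 2×7.875 in, A_gv = 7.875, A_nv = 2×(7.875 − 2.5×1.3125)×0.5 = 4.5938 in²; tension across gage: (3.5625 − 1×1.3125)×0.5 = 1.125 in². R_n = min(0.6×70×4.5938, 0.6×50×7.875) + 1.0×70×1.125 = min(192.94, 236.25) + 78.75 = 271.69 kips. φR_n = 0.75 × 271.69 = 203.8 kips.
Governing: min(304.2, 299.3, 190.3, 203.8) = 190.3 kips → net-section rupture.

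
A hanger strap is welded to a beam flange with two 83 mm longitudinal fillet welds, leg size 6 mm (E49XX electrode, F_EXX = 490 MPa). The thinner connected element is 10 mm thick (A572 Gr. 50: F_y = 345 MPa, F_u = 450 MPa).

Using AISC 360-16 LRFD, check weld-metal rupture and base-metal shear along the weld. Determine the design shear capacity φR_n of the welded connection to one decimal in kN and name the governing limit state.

Weld metal: throat = 0.707×6 = 4.242 mm, L = 2×83 = 166 mm. φR_n = 0.75 × 0.6 × 490 × 4.242 × 166 = 155.3 kN.
Base metal shear (10 mm plate): yield φR_n = 1.0×0.6×345×10×166 = 343.6 kN; rupture φR_n = 0.75×0.6×450×10×166 = 336.2 kN; take 336.2 kN (rupture).
Governing: min(155.3, 336.2) = 155.3 kN → weld metal.

155.3 kN (weld metal governs)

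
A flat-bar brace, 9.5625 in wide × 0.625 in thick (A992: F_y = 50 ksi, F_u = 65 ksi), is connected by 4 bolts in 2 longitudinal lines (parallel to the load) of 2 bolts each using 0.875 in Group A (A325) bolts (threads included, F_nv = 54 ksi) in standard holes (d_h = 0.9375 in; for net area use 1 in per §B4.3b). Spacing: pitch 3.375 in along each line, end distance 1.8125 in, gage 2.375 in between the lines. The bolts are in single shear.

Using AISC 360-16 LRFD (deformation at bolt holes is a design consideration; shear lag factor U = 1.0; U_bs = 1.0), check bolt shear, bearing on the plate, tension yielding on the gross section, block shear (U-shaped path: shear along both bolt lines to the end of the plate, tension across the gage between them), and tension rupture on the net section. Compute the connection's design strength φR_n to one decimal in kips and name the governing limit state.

97.4 kips (bolt shear governs)

Bolt shear: A_b = π(0.875)²/4 = 0.60132 in². φR_n = 0.75 × 54 × 0.60132 × 4 × 1 = 97.4 kips.
Bearing (0.625 in plate, F_u = 65 ksi): end bolts L_c = 1.8125 − 0.9375/2 = 1.34375, R_n = min(1.2×1.34375×0.625×65, 2.4×0.875×0.625×65) = 65.508 kips/bolt; interior L_c = 3.375 − 0.9375 = 2.4375, R_n = 85.313 kips/bolt. φR_n = 0.75 × (2×65.508 + 2×85.313) = 226.2 kips.
Tension yield (gross): A_g = 9.5625×0.625 = 5.9766 in². φR_n = 0.90 × 50 × 5.9766 = 268.9 kips.
Block shear: shear path 2×[1.8125+1×3.375] = 2×5.1875 in, A_gv = 6.4844, A_nv = 2×(5.1875 − 1.5×1)×0.625 = 4.6094 in²; tension across gage: (2.375 − 1×1)×0.625 = 0.85938 in². R_n = min(0.6×65×4.6094, 0.6×50×6.4844) + 1.0×65×0.85938 = min(179.77, 194.53) + 55.86 = 235.63 kips. φR_n = 0.75 × 235.63 = 176.7 kips.
Tension rupture (net): A_n = (9.5625 − 2×1)×0.625 = 4.7266 in² (U = 1.0, A_e = A_n). φR_n = 0.75 × 65 × 4.7266 = 230.4 kips.
Governing: min(97.4, 226.2, 268.9, 176.7, 230.4) = 97.4 kips → bolt shear.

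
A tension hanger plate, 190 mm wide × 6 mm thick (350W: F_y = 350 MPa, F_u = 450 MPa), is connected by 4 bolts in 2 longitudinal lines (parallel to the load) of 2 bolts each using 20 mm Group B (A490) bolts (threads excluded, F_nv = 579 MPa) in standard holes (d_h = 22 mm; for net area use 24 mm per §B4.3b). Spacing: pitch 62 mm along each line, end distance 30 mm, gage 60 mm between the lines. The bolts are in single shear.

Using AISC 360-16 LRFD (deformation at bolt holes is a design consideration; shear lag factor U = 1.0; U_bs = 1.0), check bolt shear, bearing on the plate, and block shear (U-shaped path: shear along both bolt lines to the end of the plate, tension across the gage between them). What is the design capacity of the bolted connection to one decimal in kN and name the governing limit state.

209.0 kN (block shear governs)

Bolt shear: A_b = π(20)²/4 = 314.16 mm². φR_n = 0.75 × 579 × 314.16 × 4 × 1 = 545.7 kN.
Bearing (6 mm plate, F_u = 450 MPa): end bolts L_c = 30 − 22/2 = 19, R_n = min(1.2×19×6×450, 2.4×20×6×450) = 61.56 kN/bolt; interior L_c = 62 − 22 = 40, R_n = 129.6 kN/bolt. φR_n = 0.75 × (2×61.56 + 2×129.6) = 286.7 kN.
Block shear: shear path 2×[30+1×62] = 2×92 mm, A_gv = 1104, A_nv = 2×(92 − 1.5×24)×6 = 672 mm²; tension across gage: (60 − 1×24)×6 = 216 mm². R_n = min(0.6×450×672, 0.6×350×1104) + 1.0×450×216 = min(181.44, 231.84) + 97.2 = 278.64 kN. φR_n = 0.75 × 278.64 = 209.0 kN.
Governing: min(545.7, 286.7, 209.0) = 209.0 kN → block shear.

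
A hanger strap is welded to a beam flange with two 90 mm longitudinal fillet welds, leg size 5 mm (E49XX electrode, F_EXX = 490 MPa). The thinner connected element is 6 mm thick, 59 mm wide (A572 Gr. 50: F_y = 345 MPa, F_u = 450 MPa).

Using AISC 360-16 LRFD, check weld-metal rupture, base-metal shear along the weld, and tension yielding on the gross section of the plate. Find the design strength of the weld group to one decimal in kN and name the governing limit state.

Weld metal: throat = 0.707×5 = 3.535 mm, L = 2×90 = 180 mm. φR_n = 0.75 × 0.6 × 490 × 3.535 × 180 = 140.3 kN.
Base metal shear (6 mm plate): yield φR_n = 1.0×0.6×345×6×180 = 223.6 kN; rupture φR_n = 0.75×0.6×450×6×180 = 218.7 kN; take 218.7 kN (rupture).
Tension yield (gross): A_g = 59×6 = 354 mm². φR_n = 0.90 × 345 × 354 = 109.9 kN.
Governing: min(140.3, 218.7, 109.9) = 109.9 kN → gross-section yield.

109.9 kN (gross-section yield governs)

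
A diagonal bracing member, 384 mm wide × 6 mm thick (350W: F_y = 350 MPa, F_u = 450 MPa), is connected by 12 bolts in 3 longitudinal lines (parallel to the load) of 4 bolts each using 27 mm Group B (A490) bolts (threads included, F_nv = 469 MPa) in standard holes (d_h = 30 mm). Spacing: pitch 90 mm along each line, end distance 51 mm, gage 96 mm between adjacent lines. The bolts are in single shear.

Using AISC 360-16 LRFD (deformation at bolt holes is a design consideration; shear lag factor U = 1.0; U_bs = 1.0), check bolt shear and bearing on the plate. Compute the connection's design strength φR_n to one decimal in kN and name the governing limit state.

Bolt shear: A_b = π(27)²/4 = 572.56 mm². φR_n = 0.75 × 469 × 572.56 × 12 × 1 = 2416.8 kN.
Bearing (6 mm plate, F_u = 450 MPa): end bolts L_c = 51 − 30/2 = 36, R_n = min(1.2×36×6×450, 2.4×27×6×450) = 116.64 kN/bolt; interior L_c = 90 − 30 = 60, R_n = 174.96 kN/bolt. φR_n = 0.75 × (3×116.64 + 9×174.96) = 1443.4 kN.
Governing: min(2416.8, 1443.4) = 1443.4 kN → bearing.

1443.4 kN (bearing governs)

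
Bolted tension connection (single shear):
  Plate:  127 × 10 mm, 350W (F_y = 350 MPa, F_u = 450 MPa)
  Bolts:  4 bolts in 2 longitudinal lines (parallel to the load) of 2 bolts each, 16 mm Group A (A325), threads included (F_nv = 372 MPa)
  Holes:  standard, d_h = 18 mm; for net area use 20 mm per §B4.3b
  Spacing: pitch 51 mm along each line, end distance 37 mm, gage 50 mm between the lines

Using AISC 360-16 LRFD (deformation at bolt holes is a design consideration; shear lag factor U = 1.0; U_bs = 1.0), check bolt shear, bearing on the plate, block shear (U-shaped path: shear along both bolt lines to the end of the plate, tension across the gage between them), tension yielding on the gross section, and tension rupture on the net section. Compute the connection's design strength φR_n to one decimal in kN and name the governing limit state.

224.4 kN (bolt shear governs)

Bolt shear: A_b = π(16)²/4 = 201.06 mm². φR_n = 0.75 × 372 × 201.06 × 4 × 1 = 224.4 kN.
Bearing (10 mm plate, F_u = 450 MPa): end bolts L_c = 37 − 18/2 = 28, R_n = min(1.2×28×10×450, 2.4×16×10×450) = 151.2 kN/bolt; interior L_c = 51 − 18 = 33, R_n = 172.8 kN/bolt. φR_n = 0.75 × (2×151.2 + 2×172.8) = 486.0 kN.
Block shear: shear path 2×[37+1×51] = 2×88 mm, A_gv = 1760, A_nv = 2×(88 − 1.5×20)×10 = 1160 mm²; tension across gage: (50 − 1×20)×10 = 300 mm². R_n = min(0.6×450×1160, 0.6×350×1760) + 1.0×450×300 = min(313.2, 369.6) + 135 = 448.2 kN. φR_n = 0.75 × 448.2 = 336.2 kN.
Tension yield (gross): A_g = 127×10 = 1270 mm². φR_n = 0.90 × 350 × 1270 = 400.1 kN.
Tension rupture (net): A_n = (127 − 2×20)×10 = 870 mm² (U = 1.0, A_e = A_n). φR_n = 0.75 × 450 × 870 = 293.6 kN.
Governing: min(224.4, 486.0, 336.2, 400.1, 293.6) = 224.4 kN → bolt shear.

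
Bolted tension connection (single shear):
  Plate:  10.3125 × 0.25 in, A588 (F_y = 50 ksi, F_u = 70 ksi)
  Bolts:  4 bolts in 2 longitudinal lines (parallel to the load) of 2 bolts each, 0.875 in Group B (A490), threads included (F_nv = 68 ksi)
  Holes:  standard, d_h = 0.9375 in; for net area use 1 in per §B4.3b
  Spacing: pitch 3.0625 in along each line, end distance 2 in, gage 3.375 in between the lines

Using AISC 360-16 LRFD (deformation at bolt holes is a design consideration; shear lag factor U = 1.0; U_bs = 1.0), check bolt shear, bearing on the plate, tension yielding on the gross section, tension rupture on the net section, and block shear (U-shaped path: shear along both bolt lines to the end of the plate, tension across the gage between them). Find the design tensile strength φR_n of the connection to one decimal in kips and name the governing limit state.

87.3 kips (block shear governs)

Bolt shear: A_b = π(0.875)²/4 = 0.60132 in². φR_n = 0.75 × 68 × 0.60132 × 4 × 1 = 122.7 kips.
Bearing (0.25 in plate, F_u = 70 ksi): end bolts L_c = 2 − 0.9375/2 = 1.53125, R_n = min(1.2×1.53125×0.25×70, 2.4×0.875×0.25×70) = 32.156 kips/bolt; interior L_c = 3.0625 − 0.9375 = 2.125, R_n = 36.75 kips/bolt. φR_n = 0.75 × (2×32.156 + 2×36.75) = 103.4 kips.
Tension yield (gross): A_g = 10.3125×0.25 = 2.5781 in². φR_n = 0.90 × 50 × 2.5781 = 116.0 kips.
Tension rupture (net): A_n = (10.3125 − 2×1)×0.25 = 2.0781 in² (U = 1.0, A_e = A_n). φR_n = 0.75 × 70 × 2.0781 = 109.1 kips.
Block shear: shear path 2×[2+1×3.0625] = 2×5.0625 in, A_gv = 2.5313, A_nv = 2×(5.0625 − 1.5×1)×0.25 = 1.7813 in²; tension across gage: (3.375 − 1×1)×0.25 = 0.59375 in². R_n = min(0.6×70×1.7813, 0.6×50×2.5313) + 1.0×70×0.59375 = min(74.815, 75.939) + 41.563 = 116.38 kips. φR_n = 0.75 × 116.38 = 87.3 kips.
Governing: min(122.7, 103.4, 116.0, 109.1, 87.3) = 87.3 kips → block shear.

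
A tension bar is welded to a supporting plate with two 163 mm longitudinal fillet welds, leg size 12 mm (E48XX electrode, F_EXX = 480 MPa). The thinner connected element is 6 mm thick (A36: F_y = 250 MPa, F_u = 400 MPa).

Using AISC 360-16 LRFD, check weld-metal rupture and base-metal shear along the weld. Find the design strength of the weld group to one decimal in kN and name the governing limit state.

293.4 kN (base-metal shear governs)

Weld metal: throat = 0.707×12 = 8.484 mm, L = 2×163 = 326 mm. φR_n = 0.75 × 0.6 × 480 × 8.484 × 326 = 597.4 kN.
Base metal shear (6 mm plate): yield φR_n = 1.0×0.6×250×6×326 = 293.4 kN; rupture φR_n = 0.75×0.6×400×6×326 = 352.1 kN; take 293.4 kN (yield).
Governing: min(597.4, 293.4) = 293.4 kN → base-metal shear.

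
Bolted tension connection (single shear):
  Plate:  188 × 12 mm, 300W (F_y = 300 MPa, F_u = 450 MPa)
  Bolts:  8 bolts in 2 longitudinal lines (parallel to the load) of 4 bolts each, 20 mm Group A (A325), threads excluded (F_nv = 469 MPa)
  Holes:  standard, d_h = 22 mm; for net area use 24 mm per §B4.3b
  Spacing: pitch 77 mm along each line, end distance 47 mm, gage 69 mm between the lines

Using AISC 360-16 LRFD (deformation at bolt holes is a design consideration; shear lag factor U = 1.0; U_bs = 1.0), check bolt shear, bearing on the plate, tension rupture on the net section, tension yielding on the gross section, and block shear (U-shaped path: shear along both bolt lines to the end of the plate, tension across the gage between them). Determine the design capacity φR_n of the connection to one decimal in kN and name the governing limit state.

567.0 kN (net-section rupture governs)

Bolt shear: A_b = π(20)²/4 = 314.16 mm². φR_n = 0.75 × 469 × 314.16 × 8 × 1 = 884.0 kN.
Bearing (12 mm plate, F_u = 450 MPa): end bolts L_c = 47 − 22/2 = 36, R_n = min(1.2×36×12×450, 2.4×20×12×450) = 233.28 kN/bolt; interior L_c = 77 − 22 = 55, R_n = 259.2 kN/bolt. φR_n = 0.75 × (2×233.28 + 6×259.2) = 1516.3 kN.
Tension rupture (net): A_n = (188 − 2×24)×12 = 1680 mm² (U = 1.0, A_e = A_n). φR_n = 0.75 × 450 × 1680 = 567.0 kN.
Tension yield (gross): A_g = 188×12 = 2256 mm². φR_n = 0.90 × 300 × 2256 = 609.1 kN.
Block shear: shear path 2×[47+3×77] = 2×278 mm, A_gv = 6672, A_nv = 2×(278 − 3.5×24)×12 = 4656 mm²; tension across gage: (69 − 1×24)×12 = 540 mm². R_n = min(0.6×450×4656, 0.6×300×6672) + 1.0×450×540 = min(1257.1, 1201) + 243 = 1444 kN. φR_n = 0.75 × 1444 = 1083.0 kN.
Governing: min(884.0, 1516.3, 567.0, 609.1, 1083.0) = 567.0 kN → net-section rupture.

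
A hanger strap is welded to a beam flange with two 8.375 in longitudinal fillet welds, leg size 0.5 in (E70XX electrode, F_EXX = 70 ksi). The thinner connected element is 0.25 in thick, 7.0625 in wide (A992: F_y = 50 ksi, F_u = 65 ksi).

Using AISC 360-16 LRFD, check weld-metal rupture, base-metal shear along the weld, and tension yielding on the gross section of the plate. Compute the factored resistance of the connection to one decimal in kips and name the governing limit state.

79.5 kips (gross-section yield governs)

Weld metal: throat = 0.707×0.5 = 0.3535 in, L = 2×8.375 = 16.75 in. φR_n = 0.75 × 0.6 × 70 × 0.3535 × 16.75 = 186.5 kips.
Base metal shear (0.25 in plate): yield φR_n = 1.0×0.6×50×0.25×16.75 = 125.6 kips; rupture φR_n = 0.75×0.6×65×0.25×16.75 = 122.5 kips; take 122.5 kips (rupture).
Tension yield (gross): A_g = 7.0625×0.25 = 1.7656 in². φR_n = 0.90 × 50 × 1.7656 = 79.5 kips.
Governing: min(186.5, 122.5, 79.5) = 79.5 kips → gross-section yield.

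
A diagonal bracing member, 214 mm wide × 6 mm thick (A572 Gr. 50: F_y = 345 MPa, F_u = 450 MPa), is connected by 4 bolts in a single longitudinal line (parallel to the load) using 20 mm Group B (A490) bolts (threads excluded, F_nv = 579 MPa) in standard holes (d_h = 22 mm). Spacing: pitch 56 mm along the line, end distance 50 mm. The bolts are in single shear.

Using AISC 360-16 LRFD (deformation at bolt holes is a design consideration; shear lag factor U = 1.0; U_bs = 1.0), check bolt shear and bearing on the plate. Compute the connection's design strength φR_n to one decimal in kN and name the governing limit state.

Bolt shear: A_b = π(20)²/4 = 314.16 mm². φR_n = 0.75 × 579 × 314.16 × 4 × 1 = 545.7 kN.
Bearing (6 mm plate, F_u = 450 MPa): end bolts L_c = 50 − 22/2 = 39, R_n = min(1.2×39×6×450, 2.4×20×6×450) = 126.36 kN/bolt; interior L_c = 56 − 22 = 34, R_n = 110.16 kN/bolt. φR_n = 0.75 × (1×126.36 + 3×110.16) = 342.6 kN.
Governing: min(545.7, 342.6) = 342.6 kN → bearing.

342.6 kN (bearing governs)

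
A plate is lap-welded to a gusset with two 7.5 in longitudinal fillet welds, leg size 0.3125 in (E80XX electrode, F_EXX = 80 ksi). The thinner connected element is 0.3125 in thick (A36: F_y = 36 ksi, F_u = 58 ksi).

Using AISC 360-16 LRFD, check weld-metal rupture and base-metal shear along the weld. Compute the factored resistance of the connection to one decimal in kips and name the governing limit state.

101.3 kips (base-metal shear governs)

Weld metal: throat = 0.707×0.3125 = 0.22094 in, L = 2×7.5 = 15 in. φR_n = 0.75 × 0.6 × 80 × 0.22094 × 15 = 119.3 kips.
Base metal shear (0.3125 in plate): yield φR_n = 1.0×0.6×36×0.3125×15 = 101.3 kips; rupture φR_n = 0.75×0.6×58×0.3125×15 = 122.3 kips; take 101.3 kips (yield).
Governing: min(119.3, 101.3) = 101.3 kips → base-metal shear.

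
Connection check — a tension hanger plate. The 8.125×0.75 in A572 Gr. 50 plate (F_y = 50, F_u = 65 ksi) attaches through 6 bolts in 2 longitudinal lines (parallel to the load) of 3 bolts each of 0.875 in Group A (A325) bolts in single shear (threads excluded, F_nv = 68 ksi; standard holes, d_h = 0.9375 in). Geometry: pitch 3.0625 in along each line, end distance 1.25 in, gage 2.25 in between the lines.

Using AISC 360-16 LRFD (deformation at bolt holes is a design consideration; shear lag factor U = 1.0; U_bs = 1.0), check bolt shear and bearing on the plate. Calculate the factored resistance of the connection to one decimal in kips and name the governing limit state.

Bolt shear: A_b = π(0.875)²/4 = 0.60132 in². φR_n = 0.75 × 68 × 0.60132 × 6 × 1 = 184.0 kips.
Bearing (0.75 in plate, F_u = 65 ksi): end bolts L_c = 1.25 − 0.9375/2 = 0.78125, R_n = min(1.2×0.78125×0.75×65, 2.4×0.875×0.75×65) = 45.703 kips/bolt; interior L_c = 3.0625 − 0.9375 = 2.125, R_n = 102.38 kips/bolt. φR_n = 0.75 × (2×45.703 + 4×102.38) = 375.7 kips.
Governing: min(184.0, 375.7) = 184.0 kips → bolt shear.

184.0 kips (bolt shear governs)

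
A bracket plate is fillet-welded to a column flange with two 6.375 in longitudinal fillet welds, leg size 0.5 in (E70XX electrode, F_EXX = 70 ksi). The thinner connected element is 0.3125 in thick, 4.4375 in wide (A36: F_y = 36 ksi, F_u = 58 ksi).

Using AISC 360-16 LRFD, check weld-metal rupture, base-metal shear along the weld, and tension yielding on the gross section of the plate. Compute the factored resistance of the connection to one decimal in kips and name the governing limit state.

Weld metal: throat = 0.707×0.5 = 0.3535 in, L = 2×6.375 = 12.75 in. φR_n = 0.75 × 0.6 × 70 × 0.3535 × 12.75 = 142.0 kips.
Base metal shear (0.3125 in plate): yield φR_n = 1.0×0.6×36×0.3125×12.75 = 86.1 kips; rupture φR_n = 0.75×0.6×58×0.3125×12.75 = 104.0 kips; take 86.1 kips (yield).
Tension yield (gross): A_g = 4.4375×0.3125 = 1.3867 in². φR_n = 0.90 × 36 × 1.3867 = 44.9 kips.
Governing: min(142.0, 86.1, 44.9) = 44.9 kips → gross-section yield.

44.9 kips (gross-section yield governs)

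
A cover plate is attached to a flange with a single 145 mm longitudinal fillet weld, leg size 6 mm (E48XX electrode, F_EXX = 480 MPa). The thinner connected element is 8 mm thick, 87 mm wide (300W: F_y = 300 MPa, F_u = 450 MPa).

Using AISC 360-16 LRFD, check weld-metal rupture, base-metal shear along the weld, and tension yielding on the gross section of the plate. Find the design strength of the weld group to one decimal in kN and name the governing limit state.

Weld metal: throat = 0.707×6 = 4.242 mm, L = 145 mm. φR_n = 0.75 × 0.6 × 480 × 4.242 × 145 = 132.9 kN.
Base metal shear (8 mm plate): yield φR_n = 1.0×0.6×300×8×145 = 208.8 kN; rupture φR_n = 0.75×0.6×450×8×145 = 234.9 kN; take 208.8 kN (yield).
Tension yield (gross): A_g = 87×8 = 696 mm². φR_n = 0.90 × 300 × 696 = 187.9 kN.
Governing: min(132.9, 208.8, 187.9) = 132.9 kN → weld metal.

132.9 kN (weld metal governs)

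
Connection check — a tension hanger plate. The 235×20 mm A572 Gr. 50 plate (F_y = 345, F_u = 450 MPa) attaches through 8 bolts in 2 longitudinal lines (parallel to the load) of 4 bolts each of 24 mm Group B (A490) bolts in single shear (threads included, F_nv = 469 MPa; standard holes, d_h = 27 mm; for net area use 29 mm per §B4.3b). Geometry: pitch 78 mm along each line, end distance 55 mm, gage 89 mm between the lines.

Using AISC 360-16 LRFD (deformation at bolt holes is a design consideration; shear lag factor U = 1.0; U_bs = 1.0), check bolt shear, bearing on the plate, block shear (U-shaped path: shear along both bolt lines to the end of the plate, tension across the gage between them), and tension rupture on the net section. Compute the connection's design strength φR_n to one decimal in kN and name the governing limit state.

1194.8 kN (net-section rupture governs)

Bolt shear: A_b = π(24)²/4 = 452.39 mm². φR_n = 0.75 × 469 × 452.39 × 8 × 1 = 1273.0 kN.
Bearing (20 mm plate, F_u = 450 MPa): end bolts L_c = 55 − 27/2 = 41.5, R_n = min(1.2×41.5×20×450, 2.4×24×20×450) = 448.2 kN/bolt; interior L_c = 78 − 27 = 51, R_n = 518.4 kN/bolt. φR_n = 0.75 × (2×448.2 + 6×518.4) = 3005.1 kN.
Block shear: shear path 2×[55+3×78] = 2×289 mm, A_gv = 11560, A_nv = 2×(289 − 3.5×29)×20 = 7500 mm²; tension across gage: (89 − 1×29)×20 = 1200 mm². R_n = min(0.6×450×7500, 0.6×345×11560) + 1.0×450×1200 = min(2025, 2392.9) + 540 = 2565 kN. φR_n = 0.75 × 2565 = 1923.8 kN.
Tension rupture (net): A_n = (235 − 2×29)×20 = 3540 mm² (U = 1.0, A_e = A_n). φR_n = 0.75 × 450 × 3540 = 1194.8 kN.
Governing: min(1273.0, 3005.1, 1923.8, 1194.8) = 1194.8 kN → net-section rupture.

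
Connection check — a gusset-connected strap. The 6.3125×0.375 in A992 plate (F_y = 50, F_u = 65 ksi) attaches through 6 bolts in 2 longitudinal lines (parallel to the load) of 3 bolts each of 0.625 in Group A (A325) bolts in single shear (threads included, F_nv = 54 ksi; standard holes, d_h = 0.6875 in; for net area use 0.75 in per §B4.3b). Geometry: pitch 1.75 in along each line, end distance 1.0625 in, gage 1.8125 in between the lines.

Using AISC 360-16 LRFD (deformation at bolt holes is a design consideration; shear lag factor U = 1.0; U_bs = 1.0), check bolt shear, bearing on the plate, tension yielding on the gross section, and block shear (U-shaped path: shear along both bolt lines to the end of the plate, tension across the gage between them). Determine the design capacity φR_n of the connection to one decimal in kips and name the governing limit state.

74.6 kips (bolt shear governs)

Bolt shear: A_b = π(0.625)²/4 = 0.3068 in². φR_n = 0.75 × 54 × 0.3068 × 6 × 1 = 74.6 kips.
Bearing (0.375 in plate, F_u = 65 ksi): end bolts L_c = 1.0625 − 0.6875/2 = 0.71875, R_n = min(1.2×0.71875×0.375×65, 2.4×0.625×0.375×65) = 21.023 kips/bolt; interior L_c = 1.75 − 0.6875 = 1.0625, R_n = 31.078 kips/bolt. φR_n = 0.75 × (2×21.023 + 4×31.078) = 124.8 kips.
Tension yield (gross): A_g = 6.3125×0.375 = 2.3672 in². φR_n = 0.90 × 50 × 2.3672 = 106.5 kips.
Block shear: shear path 2×[1.0625+2×1.75] = 2×4.5625 in, A_gv = 3.4219, A_nv = 2×(4.5625 − 2.5×0.75)×0.375 = 2.0156 in²; tension across gage: (1.8125 − 1×0.75)×0.375 = 0.39844 in². R_n = min(0.6×65×2.0156, 0.6×50×3.4219) + 1.0×65×0.39844 = min(78.608, 102.66) + 25.899 = 104.51 kips. φR_n = 0.75 × 104.51 = 78.4 kips.
Governing: min(74.6, 124.8, 106.5, 78.4) = 74.6 kips → bolt shear.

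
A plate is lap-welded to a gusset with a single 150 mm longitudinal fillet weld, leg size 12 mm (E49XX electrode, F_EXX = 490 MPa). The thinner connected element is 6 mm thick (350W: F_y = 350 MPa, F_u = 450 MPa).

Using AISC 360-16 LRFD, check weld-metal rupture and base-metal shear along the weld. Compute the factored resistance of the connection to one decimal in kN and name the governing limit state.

182.3 kN (base-metal shear governs)

Weld metal: throat = 0.707×12 = 8.484 mm, L = 150 mm. φR_n = 0.75 × 0.6 × 490 × 8.484 × 150 = 280.6 kN.
Base metal shear (6 mm plate): yield φR_n = 1.0×0.6×350×6×150 = 189.0 kN; rupture φR_n = 0.75×0.6×450×6×150 = 182.3 kN; take 182.3 kN (rupture).
Governing: min(280.6, 182.3) = 182.3 kN → base-metal shear.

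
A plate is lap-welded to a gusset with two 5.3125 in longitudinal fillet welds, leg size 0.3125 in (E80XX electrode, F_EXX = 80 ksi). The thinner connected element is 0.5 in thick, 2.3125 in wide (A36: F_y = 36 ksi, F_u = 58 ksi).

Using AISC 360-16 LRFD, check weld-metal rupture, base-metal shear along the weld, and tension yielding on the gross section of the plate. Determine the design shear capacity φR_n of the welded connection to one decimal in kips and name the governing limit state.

37.5 kips (gross-section yield governs)

Weld metal: throat = 0.707×0.3125 = 0.22094 in, L = 2×5.3125 = 10.625 in. φR_n = 0.75 × 0.6 × 80 × 0.22094 × 10.625 = 84.5 kips.
Base metal shear (0.5 in plate): yield φR_n = 1.0×0.6×36×0.5×10.625 = 114.8 kips; rupture φR_n = 0.75×0.6×58×0.5×10.625 = 138.7 kips; take 114.8 kips (yield).
Tension yield (gross): A_g = 2.3125×0.5 = 1.1563 in². φR_n = 0.90 × 36 × 1.1563 = 37.5 kips.
Governing: min(84.5, 114.8, 37.5) = 37.5 kips → gross-section yield.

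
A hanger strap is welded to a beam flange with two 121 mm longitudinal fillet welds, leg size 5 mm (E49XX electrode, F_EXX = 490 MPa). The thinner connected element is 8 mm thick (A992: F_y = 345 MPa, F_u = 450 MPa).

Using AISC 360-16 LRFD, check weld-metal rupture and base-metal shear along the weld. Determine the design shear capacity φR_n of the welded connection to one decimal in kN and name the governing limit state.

188.6 kN (weld metal governs)

Weld metal: throat = 0.707×5 = 3.535 mm, L = 2×121 = 242 mm. φR_n = 0.75 × 0.6 × 490 × 3.535 × 242 = 188.6 kN.
Base metal shear (8 mm plate): yield φR_n = 1.0×0.6×345×8×242 = 400.8 kN; rupture φR_n = 0.75×0.6×450×8×242 = 392.0 kN; take 392.0 kN (rupture).
Governing: min(188.6, 392.0) = 188.6 kN → weld metal.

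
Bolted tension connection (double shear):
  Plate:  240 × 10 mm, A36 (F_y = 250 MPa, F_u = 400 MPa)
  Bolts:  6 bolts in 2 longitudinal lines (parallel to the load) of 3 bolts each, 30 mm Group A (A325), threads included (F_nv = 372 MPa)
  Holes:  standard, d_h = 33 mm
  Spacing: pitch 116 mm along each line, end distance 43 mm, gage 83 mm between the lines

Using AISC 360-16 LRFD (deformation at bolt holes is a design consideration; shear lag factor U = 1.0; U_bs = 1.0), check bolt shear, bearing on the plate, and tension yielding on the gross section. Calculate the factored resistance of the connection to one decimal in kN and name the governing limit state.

540.0 kN (gross-section yield governs)

Bolt shear: A_b = π(30)²/4 = 706.86 mm². φR_n = 0.75 × 372 × 706.86 × 6 × 2 = 2366.6 kN.
Bearing (10 mm plate, F_u = 400 MPa): end bolts L_c = 43 − 33/2 = 26.5, R_n = min(1.2×26.5×10×400, 2.4×30×10×400) = 127.2 kN/bolt; interior L_c = 116 − 33 = 83, R_n = 288 kN/bolt. φR_n = 0.75 × (2×127.2 + 4×288) = 1054.8 kN.
Tension yield (gross): A_g = 240×10 = 2400 mm². φR_n = 0.90 × 250 × 2400 = 540.0 kN.
Governing: min(2366.6, 1054.8, 540.0) = 540.0 kN → gross-section yield.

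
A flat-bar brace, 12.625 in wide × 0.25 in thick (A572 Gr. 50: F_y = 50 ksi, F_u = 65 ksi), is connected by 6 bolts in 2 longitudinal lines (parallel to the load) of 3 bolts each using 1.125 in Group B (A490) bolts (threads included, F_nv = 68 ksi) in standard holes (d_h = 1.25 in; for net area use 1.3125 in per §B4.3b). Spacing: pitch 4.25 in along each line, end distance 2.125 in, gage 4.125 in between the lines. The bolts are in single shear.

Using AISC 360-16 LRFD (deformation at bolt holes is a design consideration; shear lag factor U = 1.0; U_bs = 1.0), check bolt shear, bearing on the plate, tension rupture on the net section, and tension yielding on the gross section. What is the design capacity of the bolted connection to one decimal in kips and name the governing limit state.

121.9 kips (net-section rupture governs)

Bolt shear: A_b = π(1.125)²/4 = 0.99402 in². φR_n = 0.75 × 68 × 0.99402 × 6 × 1 = 304.2 kips.
Bearing (0.25 in plate, F_u = 65 ksi): end bolts L_c = 2.125 − 1.25/2 = 1.5, R_n = min(1.2×1.5×0.25×65, 2.4×1.125×0.25×65) = 29.25 kips/bolt; interior L_c = 4.25 − 1.25 = 3, R_n = 43.875 kips/bolt. φR_n = 0.75 × (2×29.25 + 4×43.875) = 175.5 kips.
Tension rupture (net): A_n = (12.625 − 2×1.3125)×0.25 = 2.5 in² (U = 1.0, A_e = A_n). φR_n = 0.75 × 65 × 2.5 = 121.9 kips.
Tension yield (gross): A_g = 12.625×0.25 = 3.1563 in². φR_n = 0.90 × 50 × 3.1563 = 142.0 kips.
Governing: min(304.2, 175.5, 121.9, 142.0) = 121.9 kips → net-section rupture.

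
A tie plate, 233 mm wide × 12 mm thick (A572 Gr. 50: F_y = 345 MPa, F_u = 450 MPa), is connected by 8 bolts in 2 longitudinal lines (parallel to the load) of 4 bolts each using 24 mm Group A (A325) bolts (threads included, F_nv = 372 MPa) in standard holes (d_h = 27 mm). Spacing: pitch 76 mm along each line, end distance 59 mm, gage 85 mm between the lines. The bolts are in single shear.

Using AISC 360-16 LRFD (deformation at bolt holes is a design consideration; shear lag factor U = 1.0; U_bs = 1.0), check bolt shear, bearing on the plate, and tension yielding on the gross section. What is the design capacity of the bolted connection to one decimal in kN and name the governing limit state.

868.2 kN (gross-section yield governs)

Bolt shear: A_b = π(24)²/4 = 452.39 mm². φR_n = 0.75 × 372 × 452.39 × 8 × 1 = 1009.7 kN.
Bearing (12 mm plate, F_u = 450 MPa): end bolts L_c = 59 − 27/2 = 45.5, R_n = min(1.2×45.5×12×450, 2.4×24×12×450) = 294.84 kN/bolt; interior L_c = 76 − 27 = 49, R_n = 311.04 kN/bolt. φR_n = 0.75 × (2×294.84 + 6×311.04) = 1841.9 kN.
Tension yield (gross): A_g = 233×12 = 2796 mm². φR_n = 0.90 × 345 × 2796 = 868.2 kN.
Governing: min(1009.7, 1841.9, 868.2) = 868.2 kN → gross-section yield.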